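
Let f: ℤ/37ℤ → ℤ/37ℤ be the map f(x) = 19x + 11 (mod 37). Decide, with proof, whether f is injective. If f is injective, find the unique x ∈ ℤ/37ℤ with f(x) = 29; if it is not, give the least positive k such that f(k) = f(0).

Suppose f(u) = f(v) in ℤ/37ℤ. Then 19u + 11 ≡ 19v + 11 (mod 37), hence 19(u − v) ≡ 0 (mod 37).
Since gcd(19, 37) = 1, 19 is invertible modulo 37, so u − v ≡ 0 (mod 37), i.e. u = v.
Therefore f is injective.
We now compute 19⁻¹ mod 37 explicitly. Euclid's algorithm: 37 = 1·19 + 18, 19 = 1·18 + 1; back-substituting gives 1 = 2·19 − 1·37, so 19⁻¹ ≡ 2 (mod 37).
Since f is injective, we compute f⁻¹(29): solve 19x + 11 ≡ 29 (mod 37), i.e. 19x ≡ 18 (mod 37).
Multiplying by 19⁻¹ = 2 gives x ≡ 2·18 = 36 ≡ 36 (mod 37).
Check: f(36) = 19·36 + 11 = 695 = 18·37 + 29 ≡ 29 (mod 37).

36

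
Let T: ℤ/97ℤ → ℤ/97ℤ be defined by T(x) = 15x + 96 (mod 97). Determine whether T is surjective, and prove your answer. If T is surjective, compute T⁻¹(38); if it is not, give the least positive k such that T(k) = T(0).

22

Since gcd(15, 97) = 1, 15 is invertible modulo 97. Euclid's algorithm: 97 = 6·15 + 7, 15 = 2·7 + 1; back-substituting gives 1 = 13·15 − 2·97, so 15⁻¹ ≡ 13 (mod 97).
Then y ↦ 13(y − 96) is a two-sided inverse to T, so every y ∈ ℤ/97ℤ has a preimage.
So T is surjective.
Since T is surjective, we find T⁻¹(38): we need 15x ≡ 38 − 96 ≡ 39 (mod 97). Using 15⁻¹ = 13: x ≡ 13·39 = 507 = 5·97 + 22, so x = 22.
Check: T(22) = 15·22 + 96 = 426 = 4·97 + 38 ≡ 38 (mod 97).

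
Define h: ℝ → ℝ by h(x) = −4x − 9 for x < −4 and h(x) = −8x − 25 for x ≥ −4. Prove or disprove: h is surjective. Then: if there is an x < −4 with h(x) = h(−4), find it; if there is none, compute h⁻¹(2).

Both pieces are strictly decreasing (slopes −4 and −8), so each is injective on its own interval.
The left piece maps (−∞, −4) onto (7, ∞); the right piece maps [−4, ∞) onto (−∞, 7].
These images together cover ℝ, so h is surjective.
Because the two images are disjoint, no x < −4 has h(x) = h(−4), so we compute h⁻¹(2): 2 lies in (−∞, 7], so solve −8x − 25 = 2: x = (2 + 25)/(−8) = −27/8.

-27/8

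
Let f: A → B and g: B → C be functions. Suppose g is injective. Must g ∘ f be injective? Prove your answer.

No. Take A = {1, 2}, B = C = {1, 2, 3, 4}, f(1) = f(2) = 1, and g = identity (injective).
Then (g ∘ f)(1) = (g ∘ f)(2) = 1 with 1 ≠ 2, so g ∘ f is not injective.

not injective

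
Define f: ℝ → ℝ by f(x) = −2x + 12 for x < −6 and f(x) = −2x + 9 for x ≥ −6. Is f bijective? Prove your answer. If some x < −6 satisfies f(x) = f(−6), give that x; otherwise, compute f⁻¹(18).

Both pieces are strictly decreasing (slopes −2 and −2), so each is injective on its own interval.
The left piece maps (−∞, −6) onto (24, ∞); the right piece maps [−6, ∞) onto (−∞, 21].
The images leave a gap (24 has no preimage), so f is not surjective, hence not bijective.
Because the two images are disjoint, no x < −6 has f(x) = f(−6), so we compute f⁻¹(18): 18 lies in (−∞, 21], so solve −2x + 9 = 18: x = (18 − 9)/(−2) = −9/2.

-9/2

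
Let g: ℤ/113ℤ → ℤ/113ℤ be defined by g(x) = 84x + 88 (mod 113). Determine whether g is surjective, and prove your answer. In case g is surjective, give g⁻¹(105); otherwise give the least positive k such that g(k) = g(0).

15

By definition, g is surjective if every y in the codomain equals g(x) for some x in the domain.
Since gcd(84, 113) = 1, 84 is invertible modulo 113. Euclid's algorithm: 113 = 1·84 + 29, 84 = 2·29 + 26, 29 = 1·26 + 3, 26 = 8·3 + 2, 3 = 1·2 + 1; back-substituting gives 1 = 74·84 − 55·113, so 84⁻¹ ≡ 74 (mod 113).
For any y ∈ ℤ/113ℤ, x = 74(y − 88) mod 113 satisfies g(x) = 84·74(y − 88) + 88 ≡ y (since 84·74 ≡ 1 mod 113). So every y has a preimage.
So g is surjective.
Since g is surjective, we find g⁻¹(105): we need 84x ≡ 105 − 88 ≡ 17 (mod 113). Using 84⁻¹ = 74: x ≡ 74·17 = 1258 = 11·113 + 15, so x = 15.
Check: g(15) = 84·15 + 88 = 1348 = 11·113 + 105 ≡ 105 (mod 113).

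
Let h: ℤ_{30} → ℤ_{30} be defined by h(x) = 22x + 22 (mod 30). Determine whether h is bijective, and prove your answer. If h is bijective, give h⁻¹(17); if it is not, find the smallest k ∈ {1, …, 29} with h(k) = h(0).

15

Recall that h is injective if h(a) = h(b) implies a = b.
We have gcd(22, 30) = 2 > 1. Taking a = 0 and b = 15: h(0) = 22 and h(15) = 22·15 + 22 = 352 ≡ 22 (mod 30).
So h(0) = h(15) while 0 ≠ 15, so h is not injective, hence not bijective.
Since h is not bijective, we find the least positive k with h(k) = h(0): this means 22k ≡ 0 (mod 30), i.e. 30 ∣ 22k. Since gcd(22, 30) = 2, dividing through by 2 this holds exactly when 15 ∣ 11k, and as gcd(11, 15) = 1, exactly when 15 ∣ k.
The smallest positive such k is 15.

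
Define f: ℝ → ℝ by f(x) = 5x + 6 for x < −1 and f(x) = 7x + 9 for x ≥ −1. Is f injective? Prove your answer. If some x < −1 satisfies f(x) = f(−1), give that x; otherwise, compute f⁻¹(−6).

-12/5

Both pieces are strictly increasing (slopes 5 and 7), so each is injective on its own interval.
The left piece maps (−∞, −1) onto (−∞, 1); the right piece maps [−1, ∞) onto [2, ∞).
These images are disjoint, so no value is attained by both pieces. Hence f is injective.
Because the two images are disjoint, no x < −1 has f(x) = f(−1), so we compute f⁻¹(−6): −6 lies in (−∞, 1), so solve 5x + 6 = −6: x = (−6 − 6)/5 = −12/5.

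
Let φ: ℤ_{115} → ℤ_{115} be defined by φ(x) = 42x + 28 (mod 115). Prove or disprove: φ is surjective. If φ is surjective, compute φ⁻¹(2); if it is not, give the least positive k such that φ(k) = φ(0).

Since gcd(42, 115) = 1, 42 is invertible modulo 115. Euclid's algorithm: 115 = 2·42 + 31, 42 = 1·31 + 11, 31 = 2·11 + 9, 11 = 1·9 + 2, 9 = 4·2 + 1; back-substituting gives 1 = 63·42 − 23·115, so 42⁻¹ ≡ 63 (mod 115).
For any y ∈ ℤ_{115}, x = 63(y − 28) mod 115 satisfies φ(x) = 42·63(y − 28) + 28 ≡ y (since 42·63 ≡ 1 mod 115). So every y has a preimage.
Thus φ is surjective.
Since φ is surjective, we find φ⁻¹(2): we need 42x ≡ 2 − 28 ≡ 89 (mod 115). Using 42⁻¹ = 63: x ≡ 63·89 = 5607 = 48·115 + 87, so x = 87.
Check: φ(87) = 42·87 + 28 = 3682 = 32·115 + 2 ≡ 2 (mod 115).

87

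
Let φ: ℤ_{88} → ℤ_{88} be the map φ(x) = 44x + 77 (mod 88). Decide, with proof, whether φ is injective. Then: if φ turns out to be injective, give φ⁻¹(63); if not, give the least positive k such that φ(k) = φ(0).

We have gcd(44, 88) = 44 > 1. Taking a = 0 and b = 2: φ(0) = 77 and φ(2) = 44·2 + 77 = 165 ≡ 77 (mod 88).
So φ(0) = φ(2) while 0 ≠ 2, hence φ is not injective.
Since φ is not injective, we find the least positive k with φ(k) = φ(0): this means 44k ≡ 0 (mod 88), i.e. 88 ∣ 44k. Since gcd(44, 88) = 44, dividing through by 44 this holds exactly when 2 ∣ k.
The smallest positive such k is 2.

2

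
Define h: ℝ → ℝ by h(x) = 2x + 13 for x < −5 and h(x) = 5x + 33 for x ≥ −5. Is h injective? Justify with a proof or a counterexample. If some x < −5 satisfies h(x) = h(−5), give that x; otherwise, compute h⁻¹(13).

-4

Both pieces are strictly increasing (slopes 2 and 5), so each is injective on its own interval.
The left piece maps (−∞, −5) onto (−∞, 3); the right piece maps [−5, ∞) onto [8, ∞).
These images are disjoint, so no value is attained by both pieces. Hence h is injective.
Because the two images are disjoint, no x < −5 has h(x) = h(−5), so we compute h⁻¹(13): 13 lies in [8, ∞), so solve 5x + 33 = 13: x = (13 − 33)/5 = −4.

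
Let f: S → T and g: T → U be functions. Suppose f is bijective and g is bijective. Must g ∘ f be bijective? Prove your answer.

bijective

Injectivity: if g(f(a)) = g(f(b)) then f(a) = f(b) (g injective) so a = b (f injective).
Surjectivity: for c ∈ U pick b with g(b) = c, then a with f(a) = b; then (g ∘ f)(a) = c.
Hence g ∘ f is bijective.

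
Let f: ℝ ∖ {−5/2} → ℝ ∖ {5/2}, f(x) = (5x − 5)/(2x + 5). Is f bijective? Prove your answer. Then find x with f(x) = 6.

-5

Suppose f(s) = f(t). Cross-multiplying: (5s − 5)(2t + 5) = (5t − 5)(2s + 5).
Expanding both sides and cancelling the symmetric terms leaves 35·(s − t) = 0. Since 35 ≠ 0, s = t. Therefore f is injective.
For any y ≠ 5/2, solving y(2x + 5) = 5x − 5 for x gives a well-defined x ≠ −5/2. So f is surjective.
Thus f is bijective.
Solving f(x) = 6: cross-multiplying gives 5x − 5 = 6(2x + 5), which rearranges to −7x = 35, so x = −5.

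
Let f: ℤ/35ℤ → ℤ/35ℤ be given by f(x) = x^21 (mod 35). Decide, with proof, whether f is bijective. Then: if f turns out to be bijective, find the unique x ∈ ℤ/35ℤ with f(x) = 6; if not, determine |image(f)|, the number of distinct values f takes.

15

f(4): Repeated squaring mod 35: 4^1 ≡ 4, 4^2 ≡ 4² = 16, 4^4 ≡ 16² = 256 ≡ 11, 4^8 ≡ 11² = 121 ≡ 16, 4^16 ≡ 16² = 256 ≡ 11. Since 21 = 16 + 4 + 1, 4^21 ≡ 11·11·4: 11·11 = 121 ≡ 16, then 16·4 = 64 ≡ 29. So 4^21 ≡ 29 (mod 35).
f(9): Repeated squaring mod 35: 9^1 ≡ 9, 9^2 ≡ 9² = 81 ≡ 11, 9^4 ≡ 11² = 121 ≡ 16, 9^8 ≡ 16² = 256 ≡ 11, 9^16 ≡ 11² = 121 ≡ 16. Since 21 = 16 + 4 + 1, 9^21 ≡ 16·16·9: 16·16 = 256 ≡ 11, then 11·9 = 99 ≡ 29. So 9^21 ≡ 29 (mod 35).
So f(4) = f(9) = 29 while 4 ≠ 9, therefore f is not injective, hence not bijective.
Since f is not bijective, we determine |image(f)|. Computing x^21 mod 35 for each x (by repeated squaring, reducing mod 35 at every step), the values f(0), f(1), …, f(34) are: 0, 1, 22, 13, 29, 20, 6, 7, 8, 29, 20, 1, 27, 13, 14, 15, 1, 27, 8, 34, 20, 21, 22, 8, 34, 15, 6, 27, 28, 29, 15, 6, 22, 13, 34.
The distinct values are {0, 1, 6, 7, 8, 13, 14, 15, 20, 21, 22, 27, 28, 29, 34}; there are 15 of them.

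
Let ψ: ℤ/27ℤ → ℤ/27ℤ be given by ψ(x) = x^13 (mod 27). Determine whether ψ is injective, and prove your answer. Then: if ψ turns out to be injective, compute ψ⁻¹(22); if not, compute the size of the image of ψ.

19

ψ(0) = 0^13 = 0.
ψ(3): Repeated squaring mod 27: 3^1 ≡ 3, 3^2 ≡ 3² = 9, 3^4 ≡ 9² = 81 ≡ 0, 3^8 ≡ 0² = 0. Since 13 = 8 + 4 + 1, 3^13 ≡ 0·0·3: 0·0 = 0, then 0·3 = 0. So 3^13 ≡ 0 (mod 27).
So ψ(0) = ψ(3) = 0 while 0 ≠ 3, therefore ψ is not injective.
Since ψ is not injective, we determine |image(ψ)|. Computing x^13 mod 27 for each x (by repeated squaring, reducing mod 27 at every step), the values ψ(0), ψ(1), …, ψ(26) are: 0, 1, 11, 0, 13, 23, 0, 25, 8, 0, 10, 20, 0, 22, 5, 0, 7, 17, 0, 19, 2, 0, 4, 14, 0, 16, 26.
The distinct values are {0, 1, 2, 4, 5, 7, 8, 10, 11, 13, 14, 16, 17, 19, 20, 22, 23, 25, 26}; there are 19 of them.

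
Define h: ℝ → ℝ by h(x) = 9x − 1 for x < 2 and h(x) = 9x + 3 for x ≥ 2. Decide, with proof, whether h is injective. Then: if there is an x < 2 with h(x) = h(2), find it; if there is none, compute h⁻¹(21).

Both pieces are strictly increasing (slopes 9 and 9), so each is injective on its own interval.
The left piece maps (−∞, 2) onto (−∞, 17); the right piece maps [2, ∞) onto [21, ∞).
These images are disjoint, so no value is attained by both pieces. So h is injective.
Because the two images are disjoint, no x < 2 has h(x) = h(2), so we compute h⁻¹(21): 21 lies in [21, ∞), so solve 9x + 3 = 21: x = (21 − 3)/9 = 2.

2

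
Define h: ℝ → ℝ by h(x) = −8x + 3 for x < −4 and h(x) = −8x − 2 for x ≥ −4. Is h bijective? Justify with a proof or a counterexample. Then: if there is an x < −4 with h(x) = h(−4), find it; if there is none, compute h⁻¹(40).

-37/8

Both pieces are strictly decreasing (slopes −8 and −8), so each is injective on its own interval.
The left piece maps (−∞, −4) onto (35, ∞); the right piece maps [−4, ∞) onto (−∞, 30].
The images leave a gap (35 has no preimage), so h is not surjective, hence not bijective.
Because the two images are disjoint, no x < −4 has h(x) = h(−4), so we compute h⁻¹(40): 40 lies in (35, ∞), so solve −8x + 3 = 40: x = (40 − 3)/(−8) = −37/8.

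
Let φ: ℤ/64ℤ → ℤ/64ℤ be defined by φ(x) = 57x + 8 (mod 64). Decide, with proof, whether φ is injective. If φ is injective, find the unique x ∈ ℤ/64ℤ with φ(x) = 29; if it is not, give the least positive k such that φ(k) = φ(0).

61

By definition, φ is injective if φ(u) = φ(v) implies u = v.
Suppose φ(u) = φ(v) in ℤ/64ℤ. Then 57u + 8 ≡ 57v + 8 (mod 64), so 57(u − v) ≡ 0 (mod 64).
Since gcd(57, 64) = 1, 57 is invertible modulo 64, hence u − v ≡ 0 (mod 64), i.e. u = v.
So φ is injective.
We now compute 57⁻¹ mod 64 explicitly. Euclid's algorithm: 64 = 1·57 + 7, 57 = 8·7 + 1; back-substituting gives 1 = 9·57 − 8·64, so 57⁻¹ ≡ 9 (mod 64).
Since φ is injective, we compute φ⁻¹(29): solve 57x + 8 ≡ 29 (mod 64), i.e. 57x ≡ 21 (mod 64).
Multiplying by 57⁻¹ = 9 gives x ≡ 9·21 = 189 = 2·64 + 61 ≡ 61 (mod 64).
Check: φ(61) = 57·61 + 8 = 3485 = 54·64 + 29 ≡ 29 (mod 64).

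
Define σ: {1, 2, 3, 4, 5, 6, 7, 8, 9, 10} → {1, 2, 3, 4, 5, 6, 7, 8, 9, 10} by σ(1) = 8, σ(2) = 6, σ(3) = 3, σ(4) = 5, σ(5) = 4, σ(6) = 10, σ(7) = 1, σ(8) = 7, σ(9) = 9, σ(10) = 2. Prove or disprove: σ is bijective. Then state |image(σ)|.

10

The values 8, 6, 3, 5, 4, 10, 1, 7, 9, 2 are a permutation of {1, 2, 3, 4, 5, 6, 7, 8, 9, 10}: each element appears exactly once.
So σ is injective and surjective, hence bijective.
The image of σ is {1, 2, 3, 4, 5, 6, 7, 8, 9, 10}, which has 10 elements.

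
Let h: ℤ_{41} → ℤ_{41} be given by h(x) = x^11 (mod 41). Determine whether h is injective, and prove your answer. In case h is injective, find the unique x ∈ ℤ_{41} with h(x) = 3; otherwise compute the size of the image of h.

27

Since 41 is prime, the nonzero elements of ℤ_{41} form a cyclic group of order 40.
As gcd(11, 40) = 1, raising to the 11th power is a bijection on this group: if s^11 ≡ t^11 then (st^{−1})^11 = 1, and the only element of order dividing gcd(11, 40) = 1 is 1, so s = t.
With h(0) = 0 this makes h injective on all of ℤ_{41}, hence bijective (finite equal-size domain and codomain). In particular h is injective.
Since h is injective, we find the preimage of 3. The inverse of x ↦ x^11 on (ℤ_{41})^× is x ↦ x^11, because 11·11 = 121 = 3·40 + 1 ≡ 1 (mod 40) and x^{40} = 1 for x ≠ 0 (Fermat). So h⁻¹(3) = 3^11 mod 41.
Repeated squaring mod 41: 3^1 ≡ 3, 3^2 ≡ 3² = 9, 3^4 ≡ 9² = 81 ≡ 40, 3^8 ≡ 40² = 1600 ≡ 1. Since 11 = 8 + 2 + 1, 3^11 ≡ 1·9·3: 1·9 = 9, then 9·3 = 27. So 3^11 ≡ 27 (mod 41).
Hence h⁻¹(3) = 27.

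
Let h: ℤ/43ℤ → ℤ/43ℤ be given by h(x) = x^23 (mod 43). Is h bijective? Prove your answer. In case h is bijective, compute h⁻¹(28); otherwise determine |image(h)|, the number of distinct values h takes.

12

Since 43 is prime, the nonzero elements of ℤ/43ℤ form a cyclic group of order 42.
As gcd(23, 42) = 1, raising to the 23rd power is a bijection on this group: if s^23 ≡ t^23 then (st^{−1})^23 = 1, and the only element of order dividing gcd(23, 42) = 1 is 1, so s = t.
With h(0) = 0 this makes h injective on all of ℤ/43ℤ, hence bijective (finite equal-size domain and codomain). In particular h is bijective.
Since h is bijective, we find the preimage of 28. The inverse of x ↦ x^23 on (ℤ/43ℤ)^× is x ↦ x^11, because 23·11 = 253 = 6·42 + 1 ≡ 1 (mod 42) and x^{42} = 1 for x ≠ 0 (Fermat). So h⁻¹(28) = 28^11 mod 43.
Repeated squaring mod 43: 28^1 ≡ 28, 28^2 ≡ 28² = 784 ≡ 10, 28^4 ≡ 10² = 100 ≡ 14, 28^8 ≡ 14² = 196 ≡ 24. Since 11 = 8 + 2 + 1, 28^11 ≡ 24·10·28: 24·10 = 240 ≡ 25, then 25·28 = 700 ≡ 12. So 28^11 ≡ 12 (mod 43).
Hence h⁻¹(28) = 12.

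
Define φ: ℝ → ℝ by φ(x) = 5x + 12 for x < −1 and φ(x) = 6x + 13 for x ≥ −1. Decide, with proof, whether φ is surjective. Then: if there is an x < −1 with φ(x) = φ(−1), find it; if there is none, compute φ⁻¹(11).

Both pieces are strictly increasing (slopes 5 and 6), so each is injective on its own interval.
The left piece maps (−∞, −1) onto (−∞, 7); the right piece maps [−1, ∞) onto [7, ∞).
These images together cover ℝ, so φ is surjective.
Because the two images are disjoint, no x < −1 has φ(x) = φ(−1), so we compute φ⁻¹(11): 11 lies in [7, ∞), so solve 6x + 13 = 11: x = (11 − 13)/6 = −1/3.

-1/3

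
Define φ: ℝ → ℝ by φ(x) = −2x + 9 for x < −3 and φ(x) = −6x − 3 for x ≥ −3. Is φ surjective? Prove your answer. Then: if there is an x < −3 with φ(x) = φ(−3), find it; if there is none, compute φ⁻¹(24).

-15/2

Both pieces are strictly decreasing (slopes −2 and −6), so each is injective on its own interval.
The left piece maps (−∞, −3) onto (15, ∞); the right piece maps [−3, ∞) onto (−∞, 15].
These images together cover ℝ, so φ is surjective.
Because the two images are disjoint, no x < −3 has φ(x) = φ(−3), so we compute φ⁻¹(24): 24 lies in (15, ∞), so solve −2x + 9 = 24: x = (24 − 9)/(−2) = −15/2.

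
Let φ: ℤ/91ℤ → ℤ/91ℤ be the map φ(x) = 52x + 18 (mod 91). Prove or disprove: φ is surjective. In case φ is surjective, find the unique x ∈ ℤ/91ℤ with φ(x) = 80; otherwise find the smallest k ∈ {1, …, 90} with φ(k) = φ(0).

7

Since gcd(52, 91) = 13, we have 52x ≡ 0 (mod 13) for all x, so φ(x) ≡ 5 (mod 13).
But 0 ≢ 5 (mod 13), so 0 ∈ ℤ/91ℤ has no preimage. Therefore φ is not surjective.
Since φ is not surjective, we find the least positive k with φ(k) = φ(0): this means 52k ≡ 0 (mod 91), i.e. 91 ∣ 52k. Since gcd(52, 91) = 13, dividing through by 13 this holds exactly when 7 ∣ 4k, and as gcd(4, 7) = 1, exactly when 7 ∣ k.
The smallest positive such k is 7.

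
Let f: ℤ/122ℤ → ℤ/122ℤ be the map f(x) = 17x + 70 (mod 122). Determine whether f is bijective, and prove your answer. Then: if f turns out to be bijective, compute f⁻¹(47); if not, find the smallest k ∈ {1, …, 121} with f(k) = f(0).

Recall that f is injective if f(s) = f(t) implies s = t.
Suppose f(s) = f(t) in ℤ/122ℤ. Then 17s + 70 ≡ 17t + 70 (mod 122), hence 17(s − t) ≡ 0 (mod 122).
Since gcd(17, 122) = 1, 17 is invertible modulo 122, therefore s − t ≡ 0 (mod 122), i.e. s = t.
We now compute 17⁻¹ mod 122 explicitly. Euclid's algorithm: 122 = 7·17 + 3, 17 = 5·3 + 2, 3 = 1·2 + 1; back-substituting gives 1 = 79·17 − 11·122, so 17⁻¹ ≡ 79 (mod 122).
For any y ∈ ℤ/122ℤ, x = 79(y − 70) mod 122 satisfies f(x) = 17·79(y − 70) + 70 ≡ y (since 17·79 ≡ 1 mod 122). So every y has a preimage.
Therefore f is bijective.
Since f is bijective, we compute f⁻¹(47): solve 17x + 70 ≡ 47 (mod 122), i.e. 17x ≡ 99 (mod 122).
Multiplying by 17⁻¹ = 79 gives x ≡ 79·99 = 7821 = 64·122 + 13 ≡ 13 (mod 122).
Check: f(13) = 17·13 + 70 = 291 = 2·122 + 47 ≡ 47 (mod 122).

13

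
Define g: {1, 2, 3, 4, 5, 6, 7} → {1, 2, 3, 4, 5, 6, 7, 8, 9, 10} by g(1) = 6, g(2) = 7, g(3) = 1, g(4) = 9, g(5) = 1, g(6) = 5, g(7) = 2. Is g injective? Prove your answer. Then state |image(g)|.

g(3) = 1 = g(5) with 3 ≠ 5, so g is not injective.
The image of g is {1, 2, 5, 6, 7, 9}, which has 6 elements.

6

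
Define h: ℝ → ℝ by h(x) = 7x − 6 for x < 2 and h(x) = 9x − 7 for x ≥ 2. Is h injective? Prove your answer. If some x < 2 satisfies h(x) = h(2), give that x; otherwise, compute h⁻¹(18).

25/9

Both pieces are strictly increasing (slopes 7 and 9), so each is injective on its own interval.
The left piece maps (−∞, 2) onto (−∞, 8); the right piece maps [2, ∞) onto [11, ∞).
These images are disjoint, so no value is attained by both pieces. Therefore h is injective.
Because the two images are disjoint, no x < 2 has h(x) = h(2), so we compute h⁻¹(18): 18 lies in [11, ∞), so solve 9x − 7 = 18: x = (18 + 7)/9 = 25/9.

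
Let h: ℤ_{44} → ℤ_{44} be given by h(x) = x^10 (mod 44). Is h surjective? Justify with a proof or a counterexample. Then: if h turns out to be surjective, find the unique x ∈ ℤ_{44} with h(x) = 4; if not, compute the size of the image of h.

4

h(1) = 1^10 = 1.
h(3): Repeated squaring mod 44: 3^1 ≡ 3, 3^2 ≡ 3² = 9, 3^4 ≡ 9² = 81 ≡ 37, 3^8 ≡ 37² = 1369 ≡ 5. Since 10 = 8 + 2, 3^10 ≡ 5·9: 5·9 = 45 ≡ 1. So 3^10 ≡ 1 (mod 44).
So h(1) = h(3) = 1 while 1 ≠ 3, thus h is not injective.
A non-injective map from the 44-element set ℤ_{44} to itself takes at most 43 distinct values, so it cannot be surjective. Therefore h is not surjective.
Since h is not surjective, we determine |image(h)|. Computing x^10 mod 44 for each x (by repeated squaring, reducing mod 44 at every step), the values h(0), h(1), …, h(43) are: 0, 1, 12, 1, 12, 1, 12, 1, 12, 1, 12, 33, 12, 1, 12, 1, 12, 1, 12, 1, 12, 1, 0, 1, 12, 1, 12, 1, 12, 1, 12, 1, 12, 33, 12, 1, 12, 1, 12, 1, 12, 1, 12, 1.
The distinct values are {0, 1, 12, 33}; there are 4 of them.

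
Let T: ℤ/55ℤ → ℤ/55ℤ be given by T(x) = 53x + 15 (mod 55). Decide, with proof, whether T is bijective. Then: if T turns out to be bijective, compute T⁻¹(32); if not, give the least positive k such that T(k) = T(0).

19

Suppose T(u) = T(v) in ℤ/55ℤ. Then 53u + 15 ≡ 53v + 15 (mod 55), so 53(u − v) ≡ 0 (mod 55).
Since gcd(53, 55) = 1, 53 is invertible modulo 55, so u − v ≡ 0 (mod 55), i.e. u = v.
We now compute 53⁻¹ mod 55 explicitly. Euclid's algorithm: 55 = 1·53 + 2, 53 = 26·2 + 1; back-substituting gives 1 = 27·53 − 26·55, so 53⁻¹ ≡ 27 (mod 55).
For any y ∈ ℤ/55ℤ, x = 27(y − 15) mod 55 satisfies T(x) = 53·27(y − 15) + 15 ≡ y (since 53·27 ≡ 1 mod 55). So every y has a preimage.
Thus T is bijective.
Since T is bijective, we find T⁻¹(32): we need 53x ≡ 32 − 15 ≡ 17 (mod 55). Using 53⁻¹ = 27: x ≡ 27·17 = 459 = 8·55 + 19, so x = 19.
Check: T(19) = 53·19 + 15 = 1022 = 18·55 + 32 ≡ 32 (mod 55).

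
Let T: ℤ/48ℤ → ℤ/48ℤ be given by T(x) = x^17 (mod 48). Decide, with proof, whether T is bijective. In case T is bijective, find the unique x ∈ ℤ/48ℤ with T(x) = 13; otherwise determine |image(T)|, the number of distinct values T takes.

T(0) = 0^17 = 0.
T(6): Repeated squaring mod 48: 6^1 ≡ 6, 6^2 ≡ 6² = 36, 6^4 ≡ 36² = 1296 ≡ 0, 6^8 ≡ 0² = 0, 6^16 ≡ 0² = 0. Since 17 = 16 + 1, 6^17 ≡ 0·6: 0·6 = 0. So 6^17 ≡ 0 (mod 48).
So T(0) = T(6) = 0 while 0 ≠ 6, thus T is not injective, hence not bijective.
Since T is not bijective, we determine |image(T)|. Computing x^17 mod 48 for each x (by repeated squaring, reducing mod 48 at every step), the values T(0), T(1), …, T(47) are: 0, 1, 32, 3, 16, 5, 0, 7, 32, 9, 16, 11, 0, 13, 32, 15, 16, 17, 0, 19, 32, 21, 16, 23, 0, 25, 32, 27, 16, 29, 0, 31, 32, 33, 16, 35, 0, 37, 32, 39, 16, 41, 0, 43, 32, 45, 16, 47.
The distinct values are {0, 1, 3, 5, 7, 9, 11, 13, 15, 16, 17, 19, 21, 23, 25, 27, 29, 31, 32, 33, 35, 37, 39, 41, 43, 45, 47}; there are 27 of them.

27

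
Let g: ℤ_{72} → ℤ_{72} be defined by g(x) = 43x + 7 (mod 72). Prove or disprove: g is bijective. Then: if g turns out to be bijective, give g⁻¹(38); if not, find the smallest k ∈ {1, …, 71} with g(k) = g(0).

If g(u) = g(v), then 43u ≡ 43v (mod 72). Because gcd(43, 72) = 1, we may cancel 43 to get u ≡ v (mod 72).
We now compute 43⁻¹ mod 72 explicitly. Euclid's algorithm: 72 = 1·43 + 29, 43 = 1·29 + 14, 29 = 2·14 + 1; back-substituting gives 1 = 67·43 − 40·72, so 43⁻¹ ≡ 67 (mod 72).
Then y ↦ 67(y − 7) is a two-sided inverse to g, so every y ∈ ℤ_{72} has a preimage.
Hence g is bijective.
Since g is bijective, we find g⁻¹(38): we need 43x ≡ 38 − 7 ≡ 31 (mod 72). Using 43⁻¹ = 67: x ≡ 67·31 = 2077 = 28·72 + 61, so x = 61.
Check: g(61) = 43·61 + 7 = 2630 = 36·72 + 38 ≡ 38 (mod 72).

61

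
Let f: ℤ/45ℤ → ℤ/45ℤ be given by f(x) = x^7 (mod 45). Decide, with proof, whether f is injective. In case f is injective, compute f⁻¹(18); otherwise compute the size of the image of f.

f(0) = 0^7 = 0.
f(15): Repeated squaring mod 45: 15^1 ≡ 15, 15^2 ≡ 15² = 225 ≡ 0, 15^4 ≡ 0² = 0. Since 7 = 4 + 2 + 1, 15^7 ≡ 0·0·15: 0·0 = 0, then 0·15 = 0. So 15^7 ≡ 0 (mod 45).
So f(0) = f(15) = 0 while 0 ≠ 15, therefore f is not injective.
Since f is not injective, we determine |image(f)|. Computing x^7 mod 45 for each x (by repeated squaring, reducing mod 45 at every step), the values f(0), f(1), …, f(44) are: 0, 1, 38, 27, 4, 5, 36, 43, 17, 9, 10, 11, 18, 22, 14, 0, 16, 8, 27, 19, 20, 36, 13, 32, 9, 25, 26, 18, 37, 29, 0, 31, 23, 27, 34, 35, 36, 28, 2, 9, 40, 41, 18, 7, 44.
The distinct values are {0, 1, 2, 4, 5, 7, 8, 9, 10, 11, 13, 14, 16, 17, 18, 19, 20, 22, 23, 25, 26, 27, 28, 29, 31, 32, 34, 35, 36, 37, 38, 40, 41, 43, 44}; there are 35 of them.

35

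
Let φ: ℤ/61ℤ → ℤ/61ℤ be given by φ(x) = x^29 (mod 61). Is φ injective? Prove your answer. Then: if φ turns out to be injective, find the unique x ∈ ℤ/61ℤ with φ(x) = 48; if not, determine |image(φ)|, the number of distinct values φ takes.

Since 61 is prime, the nonzero elements of ℤ/61ℤ form a cyclic group of order 60.
As gcd(29, 60) = 1, raising to the 29th power is a bijection on this group: if u^29 ≡ v^29 then (uv^{−1})^29 = 1, and the only element of order dividing gcd(29, 60) = 1 is 1, so u = v.
With φ(0) = 0 this makes φ injective on all of ℤ/61ℤ, hence bijective (finite equal-size domain and codomain). In particular φ is injective.
Since φ is injective, we find the preimage of 48. The inverse of x ↦ x^29 on (ℤ/61ℤ)^× is x ↦ x^29, because 29·29 = 841 = 14·60 + 1 ≡ 1 (mod 60) and x^{60} = 1 for x ≠ 0 (Fermat). So φ⁻¹(48) = 48^29 mod 61.
Repeated squaring mod 61: 48^1 ≡ 48, 48^2 ≡ 48² = 2304 ≡ 47, 48^4 ≡ 47² = 2209 ≡ 13, 48^8 ≡ 13² = 169 ≡ 47, 48^16 ≡ 47² = 2209 ≡ 13. Since 29 = 16 + 8 + 4 + 1, 48^29 ≡ 13·47·13·48: 13·47 = 611 ≡ 1, then 1·13 = 13, then 13·48 = 624 ≡ 14. So 48^29 ≡ 14 (mod 61).
Hence φ⁻¹(48) = 14.

14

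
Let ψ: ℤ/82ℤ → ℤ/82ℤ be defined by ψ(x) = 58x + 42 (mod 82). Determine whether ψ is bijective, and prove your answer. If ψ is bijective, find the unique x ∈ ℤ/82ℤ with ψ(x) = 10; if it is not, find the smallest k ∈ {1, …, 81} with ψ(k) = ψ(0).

41

Recall: injectivity means: for all x_1, x_2 in the domain, ψ(x_1) = ψ(x_2) implies x_1 = x_2.
We have gcd(58, 82) = 2 > 1. Taking x_1 = 0 and x_2 = 41: ψ(0) = 42 and ψ(41) = 58·41 + 42 = 2420 ≡ 42 (mod 82).
So ψ(0) = ψ(41) while 0 ≠ 41, therefore ψ is not injective, hence not bijective.
Since ψ is not bijective, we find the least positive k with ψ(k) = ψ(0): this means 58k ≡ 0 (mod 82), i.e. 82 ∣ 58k. Since gcd(58, 82) = 2, dividing through by 2 this holds exactly when 41 ∣ 29k, and as gcd(29, 41) = 1, exactly when 41 ∣ k.
The smallest positive such k is 41.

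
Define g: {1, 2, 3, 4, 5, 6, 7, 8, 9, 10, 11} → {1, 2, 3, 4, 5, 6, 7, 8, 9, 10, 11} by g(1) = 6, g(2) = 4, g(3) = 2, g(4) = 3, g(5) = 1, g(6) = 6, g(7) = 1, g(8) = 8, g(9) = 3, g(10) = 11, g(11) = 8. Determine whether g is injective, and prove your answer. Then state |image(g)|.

g(1) = 6 = g(6) with 1 ≠ 6, so g is not injective.
The image of g is {1, 2, 3, 4, 6, 8, 11}, which has 7 elements.

7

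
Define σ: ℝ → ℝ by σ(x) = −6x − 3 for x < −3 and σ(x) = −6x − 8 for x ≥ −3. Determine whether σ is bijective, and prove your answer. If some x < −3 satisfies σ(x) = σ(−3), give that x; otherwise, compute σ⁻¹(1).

-3/2

Both pieces are strictly decreasing (slopes −6 and −6), so each is injective on its own interval.
The left piece maps (−∞, −3) onto (15, ∞); the right piece maps [−3, ∞) onto (−∞, 10].
The images leave a gap (15 has no preimage), so σ is not surjective, hence not bijective.
Because the two images are disjoint, no x < −3 has σ(x) = σ(−3), so we compute σ⁻¹(1): 1 lies in (−∞, 10], so solve −6x − 8 = 1: x = (1 + 8)/(−6) = −3/2.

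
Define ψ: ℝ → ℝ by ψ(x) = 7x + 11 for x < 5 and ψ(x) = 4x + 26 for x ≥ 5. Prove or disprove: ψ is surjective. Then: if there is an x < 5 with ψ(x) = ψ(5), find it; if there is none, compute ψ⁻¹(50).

Both pieces are strictly increasing (slopes 7 and 4), so each is injective on its own interval.
The left piece maps (−∞, 5) onto (−∞, 46); the right piece maps [5, ∞) onto [46, ∞).
These images together cover ℝ, so ψ is surjective.
Because the two images are disjoint, no x < 5 has ψ(x) = ψ(5), so we compute ψ⁻¹(50): 50 lies in [46, ∞), so solve 4x + 26 = 50: x = (50 − 26)/4 = 6.

6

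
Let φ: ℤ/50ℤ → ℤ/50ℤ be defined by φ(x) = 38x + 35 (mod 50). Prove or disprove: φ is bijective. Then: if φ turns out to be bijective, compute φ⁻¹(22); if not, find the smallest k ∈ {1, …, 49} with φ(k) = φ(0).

25

We have gcd(38, 50) = 2 > 1. Taking u = 0 and v = 25: φ(0) = 35 and φ(25) = 38·25 + 35 = 985 ≡ 35 (mod 50).
So φ(0) = φ(25) while 0 ≠ 25, therefore φ is not injective, hence not bijective.
Since φ is not bijective, we find the least positive k with φ(k) = φ(0): this means 38k ≡ 0 (mod 50), i.e. 50 ∣ 38k. Since gcd(38, 50) = 2, dividing through by 2 this holds exactly when 25 ∣ 19k, and as gcd(19, 25) = 1, exactly when 25 ∣ k.
The smallest positive such k is 25.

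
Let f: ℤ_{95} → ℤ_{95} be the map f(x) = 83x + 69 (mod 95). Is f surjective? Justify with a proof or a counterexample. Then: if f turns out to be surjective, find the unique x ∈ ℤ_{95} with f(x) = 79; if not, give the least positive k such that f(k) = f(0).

15

Since gcd(83, 95) = 1, 83 is invertible modulo 95. Euclid's algorithm: 95 = 1·83 + 12, 83 = 6·12 + 11, 12 = 1·11 + 1; back-substituting gives 1 = 87·83 − 76·95, so 83⁻¹ ≡ 87 (mod 95).
Then y ↦ 87(y − 69) is a two-sided inverse to f, so every y ∈ ℤ_{95} has a preimage.
Hence f is surjective.
Since f is surjective, we find f⁻¹(79): we need 83x ≡ 79 − 69 ≡ 10 (mod 95). Using 83⁻¹ = 87: x ≡ 87·10 = 870 = 9·95 + 15, so x = 15.
Check: f(15) = 83·15 + 69 = 1314 = 13·95 + 79 ≡ 79 (mod 95).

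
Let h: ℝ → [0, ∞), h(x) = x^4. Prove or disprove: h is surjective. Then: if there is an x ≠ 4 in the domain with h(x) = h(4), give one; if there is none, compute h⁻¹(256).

-4

For any y ∈ [0, ∞), x = y^{1/4} ∈ ℝ satisfies x^4 = y, so h is surjective.
For the follow-up, such an x exists: taking x = −4 ∈ ℝ gives h(−4) = 256 = h(4) with −4 ≠ 4.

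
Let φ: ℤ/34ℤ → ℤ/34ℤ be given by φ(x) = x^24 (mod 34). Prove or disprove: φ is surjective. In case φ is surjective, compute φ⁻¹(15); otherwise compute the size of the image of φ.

6

φ(2): Repeated squaring mod 34: 2^1 ≡ 2, 2^2 ≡ 2² = 4, 2^4 ≡ 4² = 16, 2^8 ≡ 16² = 256 ≡ 18, 2^16 ≡ 18² = 324 ≡ 18. Since 24 = 16 + 8, 2^24 ≡ 18·18: 18·18 = 324 ≡ 18. So 2^24 ≡ 18 (mod 34).
φ(4): Repeated squaring mod 34: 4^1 ≡ 4, 4^2 ≡ 4² = 16, 4^4 ≡ 16² = 256 ≡ 18, 4^8 ≡ 18² = 324 ≡ 18, 4^16 ≡ 18² = 324 ≡ 18. Since 24 = 16 + 8, 4^24 ≡ 18·18: 18·18 = 324 ≡ 18. So 4^24 ≡ 18 (mod 34).
So φ(2) = φ(4) = 18 while 2 ≠ 4, thus φ is not injective.
A non-injective map from the 34-element set ℤ/34ℤ to itself takes at most 33 distinct values, so it cannot be surjective. So φ is not surjective.
Since φ is not surjective, we determine |image(φ)|. Computing x^24 mod 34 for each x (by repeated squaring, reducing mod 34 at every step), the values φ(0), φ(1), …, φ(33) are: 0, 1, 18, 33, 18, 33, 16, 33, 18, 1, 16, 33, 16, 1, 16, 1, 18, 17, 18, 1, 16, 1, 16, 33, 16, 1, 18, 33, 16, 33, 18, 33, 18, 1.
The distinct values are {0, 1, 16, 17, 18, 33}; there are 6 of them.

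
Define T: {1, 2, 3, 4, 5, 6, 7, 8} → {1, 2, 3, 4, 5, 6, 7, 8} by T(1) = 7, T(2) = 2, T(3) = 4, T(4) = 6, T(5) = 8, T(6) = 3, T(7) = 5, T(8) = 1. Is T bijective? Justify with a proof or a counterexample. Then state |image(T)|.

The values 7, 2, 4, 6, 8, 3, 5, 1 are a permutation of {1, 2, 3, 4, 5, 6, 7, 8}: each element appears exactly once.
So T is injective and surjective, hence bijective.
The image of T is {1, 2, 3, 4, 5, 6, 7, 8}, which has 8 elements.

8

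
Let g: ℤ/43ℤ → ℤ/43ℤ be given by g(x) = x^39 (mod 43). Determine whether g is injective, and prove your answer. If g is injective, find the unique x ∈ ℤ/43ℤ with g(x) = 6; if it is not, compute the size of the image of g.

g(1) = 1^39 = 1.
g(6): Repeated squaring mod 43: 6^1 ≡ 6, 6^2 ≡ 6² = 36, 6^4 ≡ 36² = 1296 ≡ 6, 6^8 ≡ 6² = 36, 6^16 ≡ 36² = 1296 ≡ 6, 6^32 ≡ 6² = 36. Since 39 = 32 + 4 + 2 + 1, 6^39 ≡ 36·6·36·6: 36·6 = 216 ≡ 1, then 1·36 = 36, then 36·6 = 216 ≡ 1. So 6^39 ≡ 1 (mod 43).
So g(1) = g(6) = 1 while 1 ≠ 6, hence g is not injective.
Since g is not injective, we determine |image(g)|. Computing x^39 mod 43 for each x (by repeated squaring, reducing mod 43 at every step), the values g(0), g(1), …, g(42) are: 0, 1, 27, 8, 41, 32, 1, 42, 32, 21, 4, 21, 27, 11, 16, 41, 4, 4, 8, 2, 22, 35, 8, 21, 41, 35, 39, 39, 2, 27, 32, 16, 22, 39, 22, 11, 1, 42, 11, 2, 35, 16, 42.
The distinct values are {0, 1, 2, 4, 8, 11, 16, 21, 22, 27, 32, 35, 39, 41, 42}; there are 15 of them.

15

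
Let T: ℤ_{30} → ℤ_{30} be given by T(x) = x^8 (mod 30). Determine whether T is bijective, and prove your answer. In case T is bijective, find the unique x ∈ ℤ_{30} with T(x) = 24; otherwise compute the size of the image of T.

T(2): Repeated squaring mod 30: 2^1 ≡ 2, 2^2 ≡ 2² = 4, 2^4 ≡ 4² = 16, 2^8 ≡ 16² = 256 ≡ 16. So 2^8 ≡ 16 (mod 30).
T(4): Repeated squaring mod 30: 4^1 ≡ 4, 4^2 ≡ 4² = 16, 4^4 ≡ 16² = 256 ≡ 16, 4^8 ≡ 16² = 256 ≡ 16. So 4^8 ≡ 16 (mod 30).
So T(2) = T(4) = 16 while 2 ≠ 4, hence T is not injective, hence not bijective.
Since T is not bijective, we determine |image(T)|. Computing x^8 mod 30 for each x (by repeated squaring, reducing mod 30 at every step), the values T(0), T(1), …, T(29) are: 0, 1, 16, 21, 16, 25, 6, 1, 16, 21, 10, 1, 6, 1, 16, 15, 16, 1, 6, 1, 10, 21, 16, 1, 6, 25, 16, 21, 16, 1.
The distinct values are {0, 1, 6, 10, 15, 16, 21, 25}; there are 8 of them.

8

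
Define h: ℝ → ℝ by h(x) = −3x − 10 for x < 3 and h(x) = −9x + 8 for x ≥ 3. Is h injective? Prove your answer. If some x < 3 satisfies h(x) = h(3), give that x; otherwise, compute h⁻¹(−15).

Both pieces are strictly decreasing (slopes −3 and −9), so each is injective on its own interval.
The left piece maps (−∞, 3) onto (−19, ∞); the right piece maps [3, ∞) onto (−∞, −19].
These images are disjoint, so no value is attained by both pieces. Thus h is injective.
Because the two images are disjoint, no x < 3 has h(x) = h(3), so we compute h⁻¹(−15): −15 lies in (−19, ∞), so solve −3x − 10 = −15: x = (−15 + 10)/(−3) = 5/3.

5/3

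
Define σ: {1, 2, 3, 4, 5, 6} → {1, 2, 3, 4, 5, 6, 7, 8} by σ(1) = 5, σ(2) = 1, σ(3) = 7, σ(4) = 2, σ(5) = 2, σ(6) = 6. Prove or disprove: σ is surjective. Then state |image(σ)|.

No element maps to 3, so σ is not surjective.
The image of σ is {1, 2, 5, 6, 7}, which has 5 elements.

5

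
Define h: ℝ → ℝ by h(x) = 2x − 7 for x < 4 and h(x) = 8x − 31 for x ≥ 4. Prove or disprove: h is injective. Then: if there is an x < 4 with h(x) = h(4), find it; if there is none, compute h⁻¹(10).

Both pieces are strictly increasing (slopes 2 and 8), so each is injective on its own interval.
The left piece maps (−∞, 4) onto (−∞, 1); the right piece maps [4, ∞) onto [1, ∞).
These images are disjoint, so no value is attained by both pieces. Therefore h is injective.
Because the two images are disjoint, no x < 4 has h(x) = h(4), so we compute h⁻¹(10): 10 lies in [1, ∞), so solve 8x − 31 = 10: x = (10 + 31)/8 = 41/8.

41/8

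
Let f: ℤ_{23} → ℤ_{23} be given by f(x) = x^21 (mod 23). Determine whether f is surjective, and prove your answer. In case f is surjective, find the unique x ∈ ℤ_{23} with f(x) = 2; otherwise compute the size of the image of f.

Since 23 is prime, the nonzero elements of ℤ_{23} form a cyclic group of order 22.
As gcd(21, 22) = 1, raising to the 21st power is a bijection on this group: if s^21 ≡ t^21 then (st^{−1})^21 = 1, and the only element of order dividing gcd(21, 22) = 1 is 1, so s = t.
With f(0) = 0 this makes f injective on all of ℤ_{23}, hence bijective (finite equal-size domain and codomain). In particular f is surjective.
Since f is surjective, we find the preimage of 2. The inverse of x ↦ x^21 on (ℤ_{23})^× is x ↦ x^21, because 21·21 = 441 = 20·22 + 1 ≡ 1 (mod 22) and x^{22} = 1 for x ≠ 0 (Fermat). So f⁻¹(2) = 2^21 mod 23.
Repeated squaring mod 23: 2^1 ≡ 2, 2^2 ≡ 2² = 4, 2^4 ≡ 4² = 16, 2^8 ≡ 16² = 256 ≡ 3, 2^16 ≡ 3² = 9. Since 21 = 16 + 4 + 1, 2^21 ≡ 9·16·2: 9·16 = 144 ≡ 6, then 6·2 = 12. So 2^21 ≡ 12 (mod 23).
Hence f⁻¹(2) = 12.

12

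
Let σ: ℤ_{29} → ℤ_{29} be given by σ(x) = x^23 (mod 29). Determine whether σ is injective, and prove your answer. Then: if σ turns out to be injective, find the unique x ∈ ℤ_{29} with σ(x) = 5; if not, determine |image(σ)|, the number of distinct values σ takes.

Since 29 is prime, the nonzero elements of ℤ_{29} form a cyclic group of order 28.
As gcd(23, 28) = 1, raising to the 23rd power is a bijection on this group: if u^23 ≡ v^23 then (uv^{−1})^23 = 1, and the only element of order dividing gcd(23, 28) = 1 is 1, so u = v.
With σ(0) = 0 this makes σ injective on all of ℤ_{29}, hence bijective (finite equal-size domain and codomain). In particular σ is injective.
Since σ is injective, we find the preimage of 5. The inverse of x ↦ x^23 on (ℤ_{29})^× is x ↦ x^11, because 23·11 = 253 = 9·28 + 1 ≡ 1 (mod 28) and x^{28} = 1 for x ≠ 0 (Fermat). So σ⁻¹(5) = 5^11 mod 29.
Repeated squaring mod 29: 5^1 ≡ 5, 5^2 ≡ 5² = 25, 5^4 ≡ 25² = 625 ≡ 16, 5^8 ≡ 16² = 256 ≡ 24. Since 11 = 8 + 2 + 1, 5^11 ≡ 24·25·5: 24·25 = 600 ≡ 20, then 20·5 = 100 ≡ 13. So 5^11 ≡ 13 (mod 29).
Hence σ⁻¹(5) = 13.

13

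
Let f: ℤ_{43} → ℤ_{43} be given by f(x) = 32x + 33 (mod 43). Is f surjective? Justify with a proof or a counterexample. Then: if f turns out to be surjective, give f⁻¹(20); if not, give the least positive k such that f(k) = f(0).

Since gcd(32, 43) = 1, 32 is invertible modulo 43. Euclid's algorithm: 43 = 1·32 + 11, 32 = 2·11 + 10, 11 = 1·10 + 1; back-substituting gives 1 = 39·32 − 29·43, so 32⁻¹ ≡ 39 (mod 43).
Then y ↦ 39(y − 33) is a two-sided inverse to f, so every y ∈ ℤ_{43} has a preimage.
Hence f is surjective.
Since f is surjective, we compute f⁻¹(20): solve 32x + 33 ≡ 20 (mod 43), i.e. 32x ≡ 30 (mod 43).
Multiplying by 32⁻¹ = 39 gives x ≡ 39·30 = 1170 = 27·43 + 9 ≡ 9 (mod 43).
Check: f(9) = 32·9 + 33 = 321 = 7·43 + 20 ≡ 20 (mod 43).

9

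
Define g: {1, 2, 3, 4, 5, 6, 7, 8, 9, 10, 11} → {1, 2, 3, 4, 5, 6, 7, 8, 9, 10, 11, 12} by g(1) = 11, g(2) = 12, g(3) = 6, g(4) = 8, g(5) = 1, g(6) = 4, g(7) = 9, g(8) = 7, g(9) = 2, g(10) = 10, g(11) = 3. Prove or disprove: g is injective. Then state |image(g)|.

11

The values g(1), …, g(11) are 11, 12, 6, 8, 1, 4, 9, 7, 2, 10, 3 — all distinct.
So g(x_1) = g(x_2) only when x_1 = x_2, and g is injective.
The image of g is {1, 2, 3, 4, 6, 7, 8, 9, 10, 11, 12}, which has 11 elements.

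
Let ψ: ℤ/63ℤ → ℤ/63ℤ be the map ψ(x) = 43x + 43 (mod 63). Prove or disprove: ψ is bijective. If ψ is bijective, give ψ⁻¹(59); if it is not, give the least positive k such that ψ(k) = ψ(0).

37

Suppose ψ(x_1) = ψ(x_2) in ℤ/63ℤ. Then 43x_1 + 43 ≡ 43x_2 + 43 (mod 63), therefore 43(x_1 − x_2) ≡ 0 (mod 63).
Since gcd(43, 63) = 1, 43 is invertible modulo 63, therefore x_1 − x_2 ≡ 0 (mod 63), i.e. x_1 = x_2.
We now compute 43⁻¹ mod 63 explicitly. Euclid's algorithm: 63 = 1·43 + 20, 43 = 2·20 + 3, 20 = 6·3 + 2, 3 = 1·2 + 1; back-substituting gives 1 = 22·43 − 15·63, so 43⁻¹ ≡ 22 (mod 63).
Then y ↦ 22(y − 43) is a two-sided inverse to ψ, so every y ∈ ℤ/63ℤ has a preimage.
Thus ψ is bijective.
Since ψ is bijective, we compute ψ⁻¹(59): solve 43x + 43 ≡ 59 (mod 63), i.e. 43x ≡ 16 (mod 63).
Multiplying by 43⁻¹ = 22 gives x ≡ 22·16 = 352 = 5·63 + 37 ≡ 37 (mod 63).
Check: ψ(37) = 43·37 + 43 = 1634 = 25·63 + 59 ≡ 59 (mod 63).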